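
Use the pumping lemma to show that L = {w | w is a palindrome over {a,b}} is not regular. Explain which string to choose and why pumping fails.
Language: L = {w | w is a palindrome over {a,b}} (strings that read the same forwards and backwards)
Step 1: Assume for contradiction that L is regular, with pumping length p.
Step 2: Choose s = a^p b a^p. Then s ∈ L (it reads the same forwards and backwards) and |s| ≥ p.
Step 3: Consider any decomposition s = xyz with |xy| ≤ p and |y| > 0. Since |xy| ≤ p and the first p symbols of s are all a's, y = a^k for some k with 1 ≤ k ≤ p.
Step 4: Pumping up (i = 2): xy²z = a^(p+k) b a^p. Its reverse is a^p b a^(p+k) ≠ a^(p+k) b a^p (the single b is no longer in the middle), so xy²z is not a palindrome and xy²z ∉ L.
This contradicts the pumping lemma, so L is not regular.

Final answer: Choose s = a^p b a^p. Since |xy| ≤ p, y = a^k with k ≥ 1. Then xy²z = a^(p+k) b a^p is not a palindrome, so ∉ L.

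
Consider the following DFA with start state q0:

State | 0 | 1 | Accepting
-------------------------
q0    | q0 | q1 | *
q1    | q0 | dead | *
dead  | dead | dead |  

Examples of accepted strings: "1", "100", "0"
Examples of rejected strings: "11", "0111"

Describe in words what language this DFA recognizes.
binary strings with no two consecutive 1s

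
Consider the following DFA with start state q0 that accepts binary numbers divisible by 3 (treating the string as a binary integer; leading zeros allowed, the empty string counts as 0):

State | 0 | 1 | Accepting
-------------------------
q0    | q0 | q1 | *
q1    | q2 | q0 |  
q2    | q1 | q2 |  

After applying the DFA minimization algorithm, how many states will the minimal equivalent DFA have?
All 3 states are reachable from q0, so none can be removed as unreachable.
Table-filling: first mark every (accepting, non-accepting) pair as distinguishable (accepting: {q0}; non-accepting: {q1, q2}).
Round 1: (q1, q2) on '1' go to q0 and q2, already distinguishable → mark.
Every pair of states is distinguishable, so the DFA is already minimal.
Equivalence classes: {q0}, {q1}, {q2} → 3 states.

Final answer: 3 states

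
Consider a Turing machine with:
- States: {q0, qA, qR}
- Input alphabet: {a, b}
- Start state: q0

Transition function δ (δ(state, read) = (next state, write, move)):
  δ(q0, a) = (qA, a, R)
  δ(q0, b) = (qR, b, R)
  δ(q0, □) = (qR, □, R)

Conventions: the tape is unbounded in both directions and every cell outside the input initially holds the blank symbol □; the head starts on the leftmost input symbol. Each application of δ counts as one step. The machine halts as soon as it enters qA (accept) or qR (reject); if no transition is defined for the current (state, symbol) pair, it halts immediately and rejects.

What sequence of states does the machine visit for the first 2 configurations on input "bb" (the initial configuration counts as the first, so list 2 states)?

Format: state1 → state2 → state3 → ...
Step 0: [q0]bb (head at position 0)
Step 1: δ(q0, b) = (qR, b, R)  ⊢  b[qR]b (head at position 1)
Reading off the states of these 2 configurations: q0 → qR

Final answer: q0 → qR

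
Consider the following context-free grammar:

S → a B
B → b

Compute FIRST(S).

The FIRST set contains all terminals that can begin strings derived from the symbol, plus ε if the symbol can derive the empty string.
S has the single production S → a B, whose right-hand side begins with the terminal a. So FIRST(S) = {a}.

Final answer: {a}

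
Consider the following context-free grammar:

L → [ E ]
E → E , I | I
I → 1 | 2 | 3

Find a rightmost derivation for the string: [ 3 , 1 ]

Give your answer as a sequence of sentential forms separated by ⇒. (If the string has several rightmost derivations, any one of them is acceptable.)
Start with L.
Step 1: the rightmost non-terminal is L; apply L → [ E ]:  [ E ]
Step 2: the rightmost non-terminal is E; apply E → E , I:  [ E , I ]
Step 3: the rightmost non-terminal is I; apply I → 1:  [ E , 1 ]
Step 4: the rightmost non-terminal is E; apply E → I:  [ I , 1 ]
Step 5: the rightmost non-terminal is I; apply I → 3:  [ 3 , 1 ]

Final answer: L ⇒ [ E ] ⇒ [ E , I ] ⇒ [ E , 1 ] ⇒ [ I , 1 ] ⇒ [ 3 , 1 ]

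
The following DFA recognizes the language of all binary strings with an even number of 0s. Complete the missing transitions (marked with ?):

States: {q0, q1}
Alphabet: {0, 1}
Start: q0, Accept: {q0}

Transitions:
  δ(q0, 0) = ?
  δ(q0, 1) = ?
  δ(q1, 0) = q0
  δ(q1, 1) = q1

What each state remembers (consistent with the given transitions and accept states):
  q0: an even number of 0s has been read so far
  q1: an odd number of 0s has been read so far
Filling in the missing entries:
  δ(q0, 0): in q0 (an even number of 0s has been read so far), after reading 0 we have: an odd number of 0s has been read so far → q1
  δ(q0, 1): in q0 (an even number of 0s has been read so far), after reading 1 we have: an even number of 0s has been read so far → q0

Final answer: δ(q0, 0) = q1; δ(q0, 1) = q0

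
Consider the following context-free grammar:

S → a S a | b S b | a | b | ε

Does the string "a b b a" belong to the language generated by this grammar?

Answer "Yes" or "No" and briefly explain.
A derivation exists: S ⇒ a S a ⇒ a b S b a ⇒ a b b a (using S → a S a, S → b S b, then S → ε).

Final answer: Yes - a valid derivation exists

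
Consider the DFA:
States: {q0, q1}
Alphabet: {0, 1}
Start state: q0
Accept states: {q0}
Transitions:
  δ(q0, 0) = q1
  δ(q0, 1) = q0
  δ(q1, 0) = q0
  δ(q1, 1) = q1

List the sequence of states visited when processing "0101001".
Starting at q0
Read '0': q0 -> q1
Read '1': q1 -> q1
Read '0': q1 -> q0
Read '1': q0 -> q0
Read '0': q0 -> q1
Read '0': q1 -> q0
Read '1': q0 -> q0

Final answer: q0 -> q1 -> q1 -> q0 -> q0 -> q1 -> q0 -> q0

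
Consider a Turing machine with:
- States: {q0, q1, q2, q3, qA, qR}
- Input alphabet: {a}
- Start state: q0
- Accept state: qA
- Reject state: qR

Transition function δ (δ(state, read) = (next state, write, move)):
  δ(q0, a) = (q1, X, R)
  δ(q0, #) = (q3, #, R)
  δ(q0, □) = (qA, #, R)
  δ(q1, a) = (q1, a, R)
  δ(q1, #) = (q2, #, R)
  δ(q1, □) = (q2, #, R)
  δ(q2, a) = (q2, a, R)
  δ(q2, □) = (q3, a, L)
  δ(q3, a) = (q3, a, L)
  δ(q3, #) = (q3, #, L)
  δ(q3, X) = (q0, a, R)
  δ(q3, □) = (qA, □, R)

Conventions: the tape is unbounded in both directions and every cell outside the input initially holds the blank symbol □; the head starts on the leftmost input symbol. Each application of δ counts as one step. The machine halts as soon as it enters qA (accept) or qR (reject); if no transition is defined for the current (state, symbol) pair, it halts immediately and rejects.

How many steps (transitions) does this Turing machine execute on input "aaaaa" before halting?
Trace (configuration after each step, as tape_left[state]tape_right with head position):
Step 0: [q0]aaaaa (head at position 0)
Step 1: X[q1]aaaa (head 1)
Step 2: Xa[q1]aaa (head 2)
Step 3: Xaa[q1]aa (head 3)
Step 4: Xaaa[q1]a (head 4)
Step 5: Xaaaa[q1]□ (head 5)
Step 6: Xaaaa#[q2]□ (head 6)
Step 7: Xaaaa[q3]#a (head 5)
Step 8: Xaaa[q3]a#a (head 4)
Step 9: Xaa[q3]aa#a (head 3)
Step 10: Xa[q3]aaa#a (head 2)
Step 11: X[q3]aaaa#a (head 1)
Step 12: [q3]Xaaaa#a (head 0)
Step 13: a[q0]aaaa#a (head 1)
Step 14: aX[q1]aaa#a (head 2)
Step 15: aXa[q1]aa#a (head 3)
Step 16: aXaa[q1]a#a (head 4)
Step 17: aXaaa[q1]#a (head 5)
Step 18: aXaaa#[q2]a (head 6)
Step 19: aXaaa#a[q2]□ (head 7)
Step 20: aXaaa#[q3]aa (head 6)
Step 21: aXaaa[q3]#aa (head 5)
Step 22: aXaa[q3]a#aa (head 4)
Step 23: aXa[q3]aa#aa (head 3)
Step 24: aX[q3]aaa#aa (head 2)
Step 25: a[q3]Xaaa#aa (head 1)
Step 26: aa[q0]aaa#aa (head 2)
Step 27: aaX[q1]aa#aa (head 3)
Step 28: aaXa[q1]a#aa (head 4)
Step 29: aaXaa[q1]#aa (head 5)
Step 30: aaXaa#[q2]aa (head 6)
Step 31: aaXaa#a[q2]a (head 7)
Step 32: aaXaa#aa[q2]□ (head 8)
Step 33: aaXaa#a[q3]aa (head 7)
Step 34: aaXaa#[q3]aaa (head 6)
Step 35: aaXaa[q3]#aaa (head 5)
Step 36: aaXa[q3]a#aaa (head 4)
Step 37: aaX[q3]aa#aaa (head 3)
Step 38: aa[q3]Xaa#aaa (head 2)
Step 39: aaa[q0]aa#aaa (head 3)
Step 40: aaaX[q1]a#aaa (head 4)
Step 41: aaaXa[q1]#aaa (head 5)
Step 42: aaaXa#[q2]aaa (head 6)
Step 43: aaaXa#a[q2]aa (head 7)
Step 44: aaaXa#aa[q2]a (head 8)
Step 45: aaaXa#aaa[q2]□ (head 9)
Step 46: aaaXa#aa[q3]aa (head 8)
Step 47: aaaXa#a[q3]aaa (head 7)
Step 48: aaaXa#[q3]aaaa (head 6)
Step 49: aaaXa[q3]#aaaa (head 5)
Step 50: aaaX[q3]a#aaaa (head 4)
Step 51: aaa[q3]Xa#aaaa (head 3)
Step 52: aaaa[q0]a#aaaa (head 4)
Step 53: aaaaX[q1]#aaaa (head 5)
Step 54: aaaaX#[q2]aaaa (head 6)
Step 55: aaaaX#a[q2]aaa (head 7)
Step 56: aaaaX#aa[q2]aa (head 8)
Step 57: aaaaX#aaa[q2]a (head 9)
Step 58: aaaaX#aaaa[q2]□ (head 10)
Step 59: aaaaX#aaa[q3]aa (head 9)
Step 60: aaaaX#aa[q3]aaa (head 8)
Step 61: aaaaX#a[q3]aaaa (head 7)
Step 62: aaaaX#[q3]aaaaa (head 6)
Step 63: aaaaX[q3]#aaaaa (head 5)
Step 64: aaaa[q3]X#aaaaa (head 4)
Step 65: aaaaa[q0]#aaaaa (head 5)
Step 66: aaaaa#[q3]aaaaa (head 6)
Step 67: aaaaa[q3]#aaaaa (head 5)
Step 68: aaaa[q3]a#aaaaa (head 4)
Step 69: aaa[q3]aa#aaaaa (head 3)
Step 70: aa[q3]aaa#aaaaa (head 2)
Step 71: a[q3]aaaa#aaaaa (head 1)
Step 72: [q3]aaaaa#aaaaa (head 0)
Step 73: [q3]□aaaaa#aaaaa (head -1)
Step 74: □[qA]aaaaa#aaaaa (head 0)
The machine is in qA, so it halts and accepts.
Number of transitions executed: 74.

Final answer: 74 steps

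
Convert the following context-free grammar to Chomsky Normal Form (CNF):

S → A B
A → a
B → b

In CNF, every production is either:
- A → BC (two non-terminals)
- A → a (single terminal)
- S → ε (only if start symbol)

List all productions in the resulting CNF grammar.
The grammar has no ε-productions or unit productions to eliminate.
S → A B is already in CNF (two non-terminals) – keep it.
A → a is already in CNF (single terminal) – keep it.
B → b is already in CNF (single terminal) – keep it.
Resulting CNF grammar (3 productions): A → a; B → b; S → A B

Final answer: A → a; B → b; S → A B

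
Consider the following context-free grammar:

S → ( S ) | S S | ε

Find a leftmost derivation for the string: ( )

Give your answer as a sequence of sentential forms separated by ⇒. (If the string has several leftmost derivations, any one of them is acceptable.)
Start with S.
Step 1: the leftmost non-terminal is S; apply S → ( S ):  ( S )
Step 2: the leftmost non-terminal is S; apply S → ε:  ( )

Final answer: S ⇒ ( S ) ⇒ ( )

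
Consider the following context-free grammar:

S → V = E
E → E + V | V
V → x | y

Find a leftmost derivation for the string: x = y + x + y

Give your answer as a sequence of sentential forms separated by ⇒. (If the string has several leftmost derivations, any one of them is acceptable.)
Start with S.
Step 1: the leftmost non-terminal is S; apply S → V = E:  V = E
Step 2: the leftmost non-terminal is V; apply V → x:  x = E
Step 3: the leftmost non-terminal is E; apply E → E + V:  x = E + V
Step 4: the leftmost non-terminal is E; apply E → E + V:  x = E + V + V
Step 5: the leftmost non-terminal is E; apply E → V:  x = V + V + V
Step 6: the leftmost non-terminal is V; apply V → y:  x = y + V + V
Step 7: the leftmost non-terminal is V; apply V → x:  x = y + x + V
Step 8: the leftmost non-terminal is V; apply V → y:  x = y + x + y

Final answer: S ⇒ V = E ⇒ x = E ⇒ x = E + V ⇒ x = E + V + V ⇒ x = V + V + V ⇒ x = y + V + V ⇒ x = y + x + V ⇒ x = y + x + y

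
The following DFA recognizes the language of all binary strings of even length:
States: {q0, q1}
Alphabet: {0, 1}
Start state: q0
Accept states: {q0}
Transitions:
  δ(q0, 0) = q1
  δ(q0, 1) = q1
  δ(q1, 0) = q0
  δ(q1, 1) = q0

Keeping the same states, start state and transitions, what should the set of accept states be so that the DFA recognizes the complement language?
The DFA is complete (every state has a transition on every symbol), so the complement
is recognized by the same DFA with accepting and non-accepting states swapped.
Original accept states: {q0}
Complement accept states = All states - Original accept states
= {q0, q1} - {q0}
= {q1}
Complement language: strings of ODD length

Final answer: {q1}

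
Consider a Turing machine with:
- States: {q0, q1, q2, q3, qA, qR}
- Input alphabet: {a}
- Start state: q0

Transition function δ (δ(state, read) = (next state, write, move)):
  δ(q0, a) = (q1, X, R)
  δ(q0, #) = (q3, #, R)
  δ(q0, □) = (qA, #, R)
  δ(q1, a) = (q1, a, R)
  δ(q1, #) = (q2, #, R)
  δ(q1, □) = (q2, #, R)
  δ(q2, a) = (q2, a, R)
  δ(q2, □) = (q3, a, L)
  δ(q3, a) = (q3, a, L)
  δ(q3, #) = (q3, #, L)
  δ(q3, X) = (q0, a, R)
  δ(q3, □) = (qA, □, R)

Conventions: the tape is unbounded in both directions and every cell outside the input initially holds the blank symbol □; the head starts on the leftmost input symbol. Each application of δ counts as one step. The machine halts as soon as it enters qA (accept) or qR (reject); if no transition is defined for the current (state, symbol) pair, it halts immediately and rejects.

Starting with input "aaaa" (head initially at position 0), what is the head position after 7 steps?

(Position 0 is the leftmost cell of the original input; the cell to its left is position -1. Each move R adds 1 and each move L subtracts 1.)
Step 0: [q0]aaaa (head at position 0)
Step 1: δ(q0, a) = (q1, X, R)  ⊢  X[q1]aaa (head at position 1)
Step 2: δ(q1, a) = (q1, a, R)  ⊢  Xa[q1]aa (head at position 2)
Step 3: δ(q1, a) = (q1, a, R)  ⊢  Xaa[q1]a (head at position 3)
Step 4: δ(q1, a) = (q1, a, R)  ⊢  Xaaa[q1]□ (head at position 4)
Step 5: δ(q1, □) = (q2, #, R)  ⊢  Xaaa#[q2]□ (head at position 5)
Step 6: δ(q2, □) = (q3, a, L)  ⊢  Xaaa[q3]#a (head at position 4)
Step 7: δ(q3, #) = (q3, #, L)  ⊢  Xaa[q3]a#a (head at position 3)
Head position after 7 steps: 3

Final answer: Position 3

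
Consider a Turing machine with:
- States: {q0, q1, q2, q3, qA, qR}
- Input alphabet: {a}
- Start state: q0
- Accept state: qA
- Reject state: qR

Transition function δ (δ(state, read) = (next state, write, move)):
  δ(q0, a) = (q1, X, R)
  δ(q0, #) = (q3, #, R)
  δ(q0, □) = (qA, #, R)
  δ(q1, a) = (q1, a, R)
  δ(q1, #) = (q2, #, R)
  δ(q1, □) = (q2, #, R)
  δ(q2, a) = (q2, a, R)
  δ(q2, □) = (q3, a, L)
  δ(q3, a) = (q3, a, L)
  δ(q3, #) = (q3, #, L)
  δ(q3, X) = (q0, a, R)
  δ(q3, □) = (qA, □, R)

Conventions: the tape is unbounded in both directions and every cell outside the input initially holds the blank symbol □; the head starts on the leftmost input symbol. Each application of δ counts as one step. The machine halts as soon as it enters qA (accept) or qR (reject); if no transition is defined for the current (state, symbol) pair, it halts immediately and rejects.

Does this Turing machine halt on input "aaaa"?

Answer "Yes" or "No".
Trace (configuration after each step, as tape_left[state]tape_right with head position):
Step 0: [q0]aaaa (head at position 0)
Step 1: X[q1]aaa (head 1)
Step 2: Xa[q1]aa (head 2)
Step 3: Xaa[q1]a (head 3)
Step 4: Xaaa[q1]□ (head 4)
Step 5: Xaaa#[q2]□ (head 5)
Step 6: Xaaa[q3]#a (head 4)
Step 7: Xaa[q3]a#a (head 3)
Step 8: Xa[q3]aa#a (head 2)
Step 9: X[q3]aaa#a (head 1)
Step 10: [q3]Xaaa#a (head 0)
Step 11: a[q0]aaa#a (head 1)
Step 12: aX[q1]aa#a (head 2)
Step 13: aXa[q1]a#a (head 3)
Step 14: aXaa[q1]#a (head 4)
Step 15: aXaa#[q2]a (head 5)
Step 16: aXaa#a[q2]□ (head 6)
Step 17: aXaa#[q3]aa (head 5)
Step 18: aXaa[q3]#aa (head 4)
Step 19: aXa[q3]a#aa (head 3)
Step 20: aX[q3]aa#aa (head 2)
Step 21: a[q3]Xaa#aa (head 1)
Step 22: aa[q0]aa#aa (head 2)
Step 23: aaX[q1]a#aa (head 3)
Step 24: aaXa[q1]#aa (head 4)
Step 25: aaXa#[q2]aa (head 5)
Step 26: aaXa#a[q2]a (head 6)
Step 27: aaXa#aa[q2]□ (head 7)
Step 28: aaXa#a[q3]aa (head 6)
Step 29: aaXa#[q3]aaa (head 5)
Step 30: aaXa[q3]#aaa (head 4)
Step 31: aaX[q3]a#aaa (head 3)
Step 32: aa[q3]Xa#aaa (head 2)
Step 33: aaa[q0]a#aaa (head 3)
Step 34: aaaX[q1]#aaa (head 4)
Step 35: aaaX#[q2]aaa (head 5)
Step 36: aaaX#a[q2]aa (head 6)
Step 37: aaaX#aa[q2]a (head 7)
Step 38: aaaX#aaa[q2]□ (head 8)
Step 39: aaaX#aa[q3]aa (head 7)
Step 40: aaaX#a[q3]aaa (head 6)
Step 41: aaaX#[q3]aaaa (head 5)
Step 42: aaaX[q3]#aaaa (head 4)
Step 43: aaa[q3]X#aaaa (head 3)
Step 44: aaaa[q0]#aaaa (head 4)
Step 45: aaaa#[q3]aaaa (head 5)
Step 46: aaaa[q3]#aaaa (head 4)
Step 47: aaa[q3]a#aaaa (head 3)
Step 48: aa[q3]aa#aaaa (head 2)
Step 49: a[q3]aaa#aaaa (head 1)
Step 50: [q3]aaaa#aaaa (head 0)
Step 51: [q3]□aaaa#aaaa (head -1)
Step 52: □[qA]aaaa#aaaa (head 0)
The machine is in qA, so it halts and accepts.
It halts after 52 steps.

Final answer: Yes - halts after 52 steps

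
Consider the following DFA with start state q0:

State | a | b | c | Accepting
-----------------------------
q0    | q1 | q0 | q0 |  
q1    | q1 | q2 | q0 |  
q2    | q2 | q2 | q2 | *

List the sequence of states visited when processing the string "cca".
q0 → q0 → q0 → q1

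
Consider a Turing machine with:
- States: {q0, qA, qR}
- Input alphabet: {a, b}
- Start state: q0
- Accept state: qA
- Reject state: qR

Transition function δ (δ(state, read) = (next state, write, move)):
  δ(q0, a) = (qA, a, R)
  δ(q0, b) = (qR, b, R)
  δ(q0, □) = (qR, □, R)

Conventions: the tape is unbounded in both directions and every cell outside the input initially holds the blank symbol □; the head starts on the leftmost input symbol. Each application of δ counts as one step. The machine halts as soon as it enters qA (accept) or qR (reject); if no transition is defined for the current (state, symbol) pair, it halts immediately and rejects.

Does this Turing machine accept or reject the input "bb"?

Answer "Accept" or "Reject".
Step 0: [q0]bb (head at position 0)
Step 1: δ(q0, b) = (qR, b, R)  ⊢  b[qR]b (head at position 1)
The machine is in qR, so it halts and rejects.

Final answer: Reject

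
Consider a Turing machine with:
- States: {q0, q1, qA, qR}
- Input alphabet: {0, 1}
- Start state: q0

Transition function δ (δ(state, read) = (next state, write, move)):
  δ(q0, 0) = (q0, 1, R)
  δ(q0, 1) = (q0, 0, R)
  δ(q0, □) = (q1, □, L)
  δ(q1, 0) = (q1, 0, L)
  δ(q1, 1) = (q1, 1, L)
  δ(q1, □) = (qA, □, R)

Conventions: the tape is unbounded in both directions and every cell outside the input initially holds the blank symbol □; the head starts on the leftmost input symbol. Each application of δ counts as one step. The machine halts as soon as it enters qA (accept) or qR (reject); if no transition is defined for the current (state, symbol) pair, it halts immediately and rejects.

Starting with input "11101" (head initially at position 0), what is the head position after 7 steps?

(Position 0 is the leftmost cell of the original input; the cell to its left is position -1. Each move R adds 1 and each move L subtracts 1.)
Step 0: [q0]11101 (head at position 0)
Step 1: δ(q0, 1) = (q0, 0, R)  ⊢  0[q0]1101 (head at position 1)
Step 2: δ(q0, 1) = (q0, 0, R)  ⊢  00[q0]101 (head at position 2)
Step 3: δ(q0, 1) = (q0, 0, R)  ⊢  000[q0]01 (head at position 3)
Step 4: δ(q0, 0) = (q0, 1, R)  ⊢  0001[q0]1 (head at position 4)
Step 5: δ(q0, 1) = (q0, 0, R)  ⊢  00010[q0]□ (head at position 5)
Step 6: δ(q0, □) = (q1, □, L)  ⊢  0001[q1]0□ (head at position 4)
Step 7: δ(q1, 0) = (q1, 0, L)  ⊢  000[q1]10□ (head at position 3)
Head position after 7 steps: 3

Final answer: Position 3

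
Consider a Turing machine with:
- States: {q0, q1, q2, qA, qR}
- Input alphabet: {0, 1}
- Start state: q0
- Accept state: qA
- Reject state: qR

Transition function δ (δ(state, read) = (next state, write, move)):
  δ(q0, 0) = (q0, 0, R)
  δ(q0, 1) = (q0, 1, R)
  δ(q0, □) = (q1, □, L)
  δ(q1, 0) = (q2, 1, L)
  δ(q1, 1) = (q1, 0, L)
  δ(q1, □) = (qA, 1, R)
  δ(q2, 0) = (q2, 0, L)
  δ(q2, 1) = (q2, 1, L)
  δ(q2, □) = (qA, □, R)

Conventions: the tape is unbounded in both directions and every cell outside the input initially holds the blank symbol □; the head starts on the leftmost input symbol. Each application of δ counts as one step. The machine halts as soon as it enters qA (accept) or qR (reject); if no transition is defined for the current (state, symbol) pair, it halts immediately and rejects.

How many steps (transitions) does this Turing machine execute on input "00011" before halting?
Step 0: [q0]00011 (head at position 0)
Step 1: δ(q0, 0) = (q0, 0, R)  ⊢  0[q0]0011 (head at position 1)
Step 2: δ(q0, 0) = (q0, 0, R)  ⊢  00[q0]011 (head at position 2)
Step 3: δ(q0, 0) = (q0, 0, R)  ⊢  000[q0]11 (head at position 3)
Step 4: δ(q0, 1) = (q0, 1, R)  ⊢  0001[q0]1 (head at position 4)
Step 5: δ(q0, 1) = (q0, 1, R)  ⊢  00011[q0]□ (head at position 5)
Step 6: δ(q0, □) = (q1, □, L)  ⊢  0001[q1]1□ (head at position 4)
Step 7: δ(q1, 1) = (q1, 0, L)  ⊢  000[q1]10□ (head at position 3)
Step 8: δ(q1, 1) = (q1, 0, L)  ⊢  00[q1]000□ (head at position 2)
Step 9: δ(q1, 0) = (q2, 1, L)  ⊢  0[q2]0100□ (head at position 1)
Step 10: δ(q2, 0) = (q2, 0, L)  ⊢  [q2]00100□ (head at position 0)
Step 11: δ(q2, 0) = (q2, 0, L)  ⊢  [q2]□00100□ (head at position -1)
Step 12: δ(q2, □) = (qA, □, R)  ⊢  □[qA]00100□ (head at position 0)
The machine is in qA, so it halts and accepts.
Number of transitions executed: 12.

Final answer: 12 steps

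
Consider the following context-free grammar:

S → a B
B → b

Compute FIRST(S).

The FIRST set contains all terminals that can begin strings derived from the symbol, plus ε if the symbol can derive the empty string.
S has the single production S → a B, whose right-hand side begins with the terminal a. So FIRST(S) = {a}.

Final answer: {a}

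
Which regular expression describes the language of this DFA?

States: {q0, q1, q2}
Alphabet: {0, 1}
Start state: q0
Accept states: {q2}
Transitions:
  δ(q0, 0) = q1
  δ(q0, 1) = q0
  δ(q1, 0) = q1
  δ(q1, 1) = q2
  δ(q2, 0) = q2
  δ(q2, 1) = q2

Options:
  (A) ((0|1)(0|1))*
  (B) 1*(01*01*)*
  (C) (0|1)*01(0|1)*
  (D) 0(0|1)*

Testing sample strings against the DFA:
  '0111' -> accepted
  '01110' -> accepted
  '0011' -> accepted
  '00' -> rejected
Checking each option for a counterexample:
  (A) ((0|1)(0|1))*: ε is rejected by the DFA but matches the regex → eliminated
  (B) 1*(01*01*)*: ε is rejected by the DFA but matches the regex → eliminated
  (C) (0|1)*01(0|1)*: agrees with the DFA on all strings of length ≤ 4
  (D) 0(0|1)*: '0' is rejected by the DFA but matches the regex → eliminated
Only (C) (0|1)*01(0|1)* is consistent with the DFA.

Final answer: (C) (0|1)*01(0|1)*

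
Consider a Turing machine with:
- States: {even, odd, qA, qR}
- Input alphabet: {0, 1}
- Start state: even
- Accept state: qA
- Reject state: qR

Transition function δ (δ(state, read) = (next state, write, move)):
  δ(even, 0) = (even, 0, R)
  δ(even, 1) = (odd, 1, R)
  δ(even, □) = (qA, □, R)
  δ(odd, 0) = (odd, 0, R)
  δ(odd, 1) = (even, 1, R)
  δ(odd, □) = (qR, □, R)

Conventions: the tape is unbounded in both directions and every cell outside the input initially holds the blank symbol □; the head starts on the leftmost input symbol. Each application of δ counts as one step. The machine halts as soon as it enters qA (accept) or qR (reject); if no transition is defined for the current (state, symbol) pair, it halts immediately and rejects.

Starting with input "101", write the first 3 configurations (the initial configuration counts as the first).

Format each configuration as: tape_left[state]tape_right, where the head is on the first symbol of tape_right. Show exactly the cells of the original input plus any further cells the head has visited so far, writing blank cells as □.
Step 0: [even]101 (head at position 0)
Step 1: δ(even, 1) = (odd, 1, R)  ⊢  1[odd]01 (head at position 1)
Step 2: δ(odd, 0) = (odd, 0, R)  ⊢  10[odd]1 (head at position 2)

Final answer: [even]101 ⊢ 1[odd]01 ⊢ 10[odd]1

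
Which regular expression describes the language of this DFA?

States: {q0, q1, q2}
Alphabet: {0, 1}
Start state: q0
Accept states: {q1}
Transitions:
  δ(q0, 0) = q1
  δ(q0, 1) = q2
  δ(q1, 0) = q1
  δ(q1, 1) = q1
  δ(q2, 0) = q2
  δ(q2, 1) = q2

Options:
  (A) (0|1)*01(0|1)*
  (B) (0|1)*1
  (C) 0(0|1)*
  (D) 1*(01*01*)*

Testing sample strings against the DFA:
  '00001' -> accepted
  '110' -> rejected
  '101' -> rejected
  '01' -> accepted
Checking each option for a counterexample:
  (A) (0|1)*01(0|1)*: '0' is accepted by the DFA but does not match the regex → eliminated
  (B) (0|1)*1: '0' is accepted by the DFA but does not match the regex → eliminated
  (C) 0(0|1)*: agrees with the DFA on all strings of length ≤ 4
  (D) 1*(01*01*)*: ε is rejected by the DFA but matches the regex → eliminated
Only (C) 0(0|1)* is consistent with the DFA.

Final answer: (C) 0(0|1)*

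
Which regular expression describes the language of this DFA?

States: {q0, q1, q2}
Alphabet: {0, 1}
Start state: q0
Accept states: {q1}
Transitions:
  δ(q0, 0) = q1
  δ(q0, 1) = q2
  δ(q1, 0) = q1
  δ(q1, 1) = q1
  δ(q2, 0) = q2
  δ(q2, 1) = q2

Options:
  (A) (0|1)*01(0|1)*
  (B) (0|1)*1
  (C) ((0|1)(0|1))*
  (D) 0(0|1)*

Testing sample strings against the DFA:
  '1010' -> rejected
  '000' -> accepted
  '0110' -> accepted
  '1101' -> rejected
Checking each option for a counterexample:
  (A) (0|1)*01(0|1)*: '0' is accepted by the DFA but does not match the regex → eliminated
  (B) (0|1)*1: '0' is accepted by the DFA but does not match the regex → eliminated
  (C) ((0|1)(0|1))*: ε is rejected by the DFA but matches the regex → eliminated
  (D) 0(0|1)*: agrees with the DFA on all strings of length ≤ 4
Only (D) 0(0|1)* is consistent with the DFA.

Final answer: (D) 0(0|1)*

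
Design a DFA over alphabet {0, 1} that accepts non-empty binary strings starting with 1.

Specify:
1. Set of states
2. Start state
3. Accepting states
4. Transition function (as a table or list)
One valid DFA (any DFA recognizing the same language is acceptable):
States: {q0, q1, q2}
Start: q0
Accepting: {q1}
Transitions (accepting states marked with *):
State | 0 | 1 | Accepting
-------------------------
q0    | q2 | q1 |  
q1    | q1 | q1 | *
q2    | q2 | q2 |  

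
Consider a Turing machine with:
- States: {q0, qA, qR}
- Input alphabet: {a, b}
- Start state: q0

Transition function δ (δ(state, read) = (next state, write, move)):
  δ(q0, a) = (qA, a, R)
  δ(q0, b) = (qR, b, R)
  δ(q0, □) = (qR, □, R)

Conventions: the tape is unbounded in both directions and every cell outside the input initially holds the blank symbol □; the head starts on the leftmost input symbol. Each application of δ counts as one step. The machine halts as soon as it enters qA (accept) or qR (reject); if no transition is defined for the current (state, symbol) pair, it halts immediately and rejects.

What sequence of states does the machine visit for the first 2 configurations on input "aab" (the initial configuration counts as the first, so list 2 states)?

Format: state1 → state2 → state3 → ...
Step 0: [q0]aab (head at position 0)
Step 1: δ(q0, a) = (qA, a, R)  ⊢  a[qA]ab (head at position 1)
Reading off the states of these 2 configurations: q0 → qA

Final answer: q0 → qA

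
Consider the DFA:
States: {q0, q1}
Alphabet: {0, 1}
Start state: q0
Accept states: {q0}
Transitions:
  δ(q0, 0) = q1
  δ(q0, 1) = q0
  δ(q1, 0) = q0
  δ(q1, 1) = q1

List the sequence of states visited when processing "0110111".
Starting at q0
Read '0': q0 -> q1
Read '1': q1 -> q1
Read '1': q1 -> q1
Read '0': q1 -> q0
Read '1': q0 -> q0
Read '1': q0 -> q0
Read '1': q0 -> q0

Final answer: q0 -> q1 -> q1 -> q1 -> q0 -> q0 -> q0 -> q0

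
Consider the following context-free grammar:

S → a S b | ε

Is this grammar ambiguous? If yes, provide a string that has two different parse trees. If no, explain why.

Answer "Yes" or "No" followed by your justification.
At every step exactly one production applies: if the remaining string to generate is non-empty it starts with a and ends with b, forcing S → a S b; if it is empty, S → ε is forced. Hence each string a^n b^n has exactly one derivation (S → a S b applied n times, then S → ε) and one parse tree.

Final answer: No - the grammar is unambiguous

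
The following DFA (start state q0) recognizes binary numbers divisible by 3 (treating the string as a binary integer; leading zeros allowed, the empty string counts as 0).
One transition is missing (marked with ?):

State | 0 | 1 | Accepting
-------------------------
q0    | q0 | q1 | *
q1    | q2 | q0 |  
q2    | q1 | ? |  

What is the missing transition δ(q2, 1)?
q2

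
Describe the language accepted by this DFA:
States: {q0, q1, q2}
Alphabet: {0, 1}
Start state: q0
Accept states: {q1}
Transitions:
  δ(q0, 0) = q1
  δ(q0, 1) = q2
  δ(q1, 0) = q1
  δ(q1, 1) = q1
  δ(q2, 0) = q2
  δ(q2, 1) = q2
Analyzing the DFA structure:
Start state: q0
Accept states: {q1}
Interpreting what each state remembers (checking against the transitions):
  q0: nothing has been read yet
  q1: the first symbol was 0
  q2: the first symbol was 1 (trap state)
  δ(q0, 0): in q0 (nothing has been read yet), after reading 0 we have: the first symbol was 0 → q1
  δ(q0, 1): in q0 (nothing has been read yet), after reading 1 we have: the first symbol was 1 (trap state) → q2
  δ(q1, 0): in q1 (the first symbol was 0), after reading 0 we have: the first symbol was 0 → q1
  δ(q1, 1): in q1 (the first symbol was 0), after reading 1 we have: the first symbol was 0 → q1
  δ(q2, 0): in q2 (the first symbol was 1 (trap state)), after reading 0 we have: the first symbol was 1 (trap state) → q2
  δ(q2, 1): in q2 (the first symbol was 1 (trap state)), after reading 1 we have: the first symbol was 1 (trap state) → q2
A string is accepted iff it ends in {q1}, i.e. the first symbol was 0.
Language: All binary strings starting with 0

Final answer: All binary strings starting with 0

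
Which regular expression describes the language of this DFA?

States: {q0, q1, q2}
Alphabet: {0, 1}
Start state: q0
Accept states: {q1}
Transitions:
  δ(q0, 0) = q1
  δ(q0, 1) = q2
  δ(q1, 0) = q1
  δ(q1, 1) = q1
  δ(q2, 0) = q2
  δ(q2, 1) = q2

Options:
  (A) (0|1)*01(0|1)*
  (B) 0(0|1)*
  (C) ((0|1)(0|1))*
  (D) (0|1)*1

Testing sample strings against the DFA:
  '10110' -> rejected
  '11101' -> rejected
  '0111' -> accepted
  '11000' -> rejected
Checking each option for a counterexample:
  (A) (0|1)*01(0|1)*: '0' is accepted by the DFA but does not match the regex → eliminated
  (B) 0(0|1)*: agrees with the DFA on all strings of length ≤ 4
  (C) ((0|1)(0|1))*: ε is rejected by the DFA but matches the regex → eliminated
  (D) (0|1)*1: '0' is accepted by the DFA but does not match the regex → eliminated
Only (B) 0(0|1)* is consistent with the DFA.

Final answer: (B) 0(0|1)*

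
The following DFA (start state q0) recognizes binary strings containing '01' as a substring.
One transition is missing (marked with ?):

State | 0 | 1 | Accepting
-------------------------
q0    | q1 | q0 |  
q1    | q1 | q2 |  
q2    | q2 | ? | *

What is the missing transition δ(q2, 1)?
q2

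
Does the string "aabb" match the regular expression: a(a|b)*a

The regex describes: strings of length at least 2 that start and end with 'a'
No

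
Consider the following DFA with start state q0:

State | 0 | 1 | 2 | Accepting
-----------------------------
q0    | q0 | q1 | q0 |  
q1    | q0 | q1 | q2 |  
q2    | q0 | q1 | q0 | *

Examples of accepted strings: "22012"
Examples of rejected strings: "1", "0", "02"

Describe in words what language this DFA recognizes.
strings over {0,1,2} ending with '12'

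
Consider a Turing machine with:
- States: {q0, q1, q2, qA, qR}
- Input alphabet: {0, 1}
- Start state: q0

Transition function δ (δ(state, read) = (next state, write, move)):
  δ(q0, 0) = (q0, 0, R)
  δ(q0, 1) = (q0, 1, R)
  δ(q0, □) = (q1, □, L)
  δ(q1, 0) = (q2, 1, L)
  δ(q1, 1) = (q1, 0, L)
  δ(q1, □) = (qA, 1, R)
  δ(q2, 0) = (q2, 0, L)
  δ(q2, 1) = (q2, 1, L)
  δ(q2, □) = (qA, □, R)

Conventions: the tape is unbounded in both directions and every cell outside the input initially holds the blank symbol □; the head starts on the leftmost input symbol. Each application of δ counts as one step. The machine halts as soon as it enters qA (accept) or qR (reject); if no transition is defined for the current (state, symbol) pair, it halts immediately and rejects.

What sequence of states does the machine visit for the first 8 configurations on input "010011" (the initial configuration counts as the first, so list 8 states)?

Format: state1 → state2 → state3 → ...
Step 0: [q0]010011 (head at position 0)
Step 1: δ(q0, 0) = (q0, 0, R)  ⊢  0[q0]10011 (head at position 1)
Step 2: δ(q0, 1) = (q0, 1, R)  ⊢  01[q0]0011 (head at position 2)
Step 3: δ(q0, 0) = (q0, 0, R)  ⊢  010[q0]011 (head at position 3)
Step 4: δ(q0, 0) = (q0, 0, R)  ⊢  0100[q0]11 (head at position 4)
Step 5: δ(q0, 1) = (q0, 1, R)  ⊢  01001[q0]1 (head at position 5)
Step 6: δ(q0, 1) = (q0, 1, R)  ⊢  010011[q0]□ (head at position 6)
Step 7: δ(q0, □) = (q1, □, L)  ⊢  01001[q1]1□ (head at position 5)
Reading off the states of these 8 configurations: q0 → q0 → q0 → q0 → q0 → q0 → q0 → q1

Final answer: q0 → q0 → q0 → q0 → q0 → q0 → q0 → q1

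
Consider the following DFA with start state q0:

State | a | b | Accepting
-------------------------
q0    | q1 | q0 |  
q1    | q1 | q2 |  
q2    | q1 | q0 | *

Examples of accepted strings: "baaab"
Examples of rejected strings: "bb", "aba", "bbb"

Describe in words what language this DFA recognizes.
strings over {a,b} ending with 'ab'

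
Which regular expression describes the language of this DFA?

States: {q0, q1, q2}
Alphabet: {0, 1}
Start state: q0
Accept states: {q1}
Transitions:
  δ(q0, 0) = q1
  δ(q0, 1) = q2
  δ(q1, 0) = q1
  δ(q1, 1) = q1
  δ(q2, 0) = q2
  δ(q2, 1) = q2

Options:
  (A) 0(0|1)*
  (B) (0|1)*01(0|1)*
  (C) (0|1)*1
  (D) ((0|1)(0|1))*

Testing sample strings against the DFA:
  '0101' -> accepted
  '010' -> accepted
  '0110' -> accepted
  '0010' -> accepted
Checking each option for a counterexample:
  (A) 0(0|1)*: agrees with the DFA on all strings of length ≤ 4
  (B) (0|1)*01(0|1)*: '0' is accepted by the DFA but does not match the regex → eliminated
  (C) (0|1)*1: '0' is accepted by the DFA but does not match the regex → eliminated
  (D) ((0|1)(0|1))*: ε is rejected by the DFA but matches the regex → eliminated
Only (A) 0(0|1)* is consistent with the DFA.

Final answer: (A) 0(0|1)*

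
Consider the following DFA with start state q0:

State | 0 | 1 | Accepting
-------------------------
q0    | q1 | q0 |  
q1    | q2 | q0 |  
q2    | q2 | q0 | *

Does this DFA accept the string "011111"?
Start in q0.
Read '0': q0 → q1
Read '1': q1 → q0
Read '1': q0 → q0
Read '1': q0 → q0
Read '1': q0 → q0
Read '1': q0 → q0
Final state q0 is not accepting, so the string is rejected.

Final answer: No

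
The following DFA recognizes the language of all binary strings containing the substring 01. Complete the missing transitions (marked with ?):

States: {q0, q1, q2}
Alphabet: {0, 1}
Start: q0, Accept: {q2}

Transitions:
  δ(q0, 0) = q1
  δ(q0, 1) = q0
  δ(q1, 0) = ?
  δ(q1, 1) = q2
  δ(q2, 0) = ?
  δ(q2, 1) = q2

What each state remembers (consistent with the given transitions and accept states):
  q0: 01 not seen yet and the last symbol was not 0
  q1: 01 not seen yet and the last symbol was 0
  q2: the substring 01 has already been seen
Filling in the missing entries:
  δ(q1, 0): in q1 (01 not seen yet and the last symbol was 0), after reading 0 we have: 01 not seen yet and the last symbol was 0 → q1
  δ(q2, 0): in q2 (the substring 01 has already been seen), after reading 0 we have: the substring 01 has already been seen → q2

Final answer: δ(q1, 0) = q1; δ(q2, 0) = q2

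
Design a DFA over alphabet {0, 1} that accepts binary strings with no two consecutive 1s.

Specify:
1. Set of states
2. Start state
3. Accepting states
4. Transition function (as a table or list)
One valid DFA (any DFA recognizing the same language is acceptable):
States: {q0, q1, dead}
Start: q0
Accepting: {q0, q1}
Transitions (accepting states marked with *):
State | 0 | 1 | Accepting
-------------------------
q0    | q0 | q1 | *
q1    | q0 | dead | *
dead  | dead | dead |  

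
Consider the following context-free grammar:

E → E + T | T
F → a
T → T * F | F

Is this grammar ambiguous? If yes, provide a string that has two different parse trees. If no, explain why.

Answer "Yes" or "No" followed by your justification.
This is the standard stratified expression grammar: '+' is introduced only by the left-recursive rule E → E + T and '*' only by the left-recursive rule T → T * F, with F → a. For any string, the last '+' must be the one produced at the root E (everything after it is a T containing no '+'), and likewise within each T the last '*' is produced at its root. This fixes the parse tree uniquely (left-associative, '*' binding tighter than '+'), so every string has exactly one parse tree.

Final answer: No - the grammar is unambiguous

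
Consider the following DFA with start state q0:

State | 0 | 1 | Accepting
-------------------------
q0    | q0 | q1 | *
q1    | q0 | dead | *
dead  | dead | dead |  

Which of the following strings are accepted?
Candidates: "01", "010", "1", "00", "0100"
"01": q0 → q0 → q1; q1 is accepting → accepted
"010": q0 → q0 → q1 → q0; q0 is accepting → accepted
"1": q0 → q1; q1 is accepting → accepted
"00": q0 → q0 → q0; q0 is accepting → accepted
"0100": q0 → q0 → q1 → q0 → q0; q0 is accepting → accepted

Final answer: "01", "010", "1", "00", "0100"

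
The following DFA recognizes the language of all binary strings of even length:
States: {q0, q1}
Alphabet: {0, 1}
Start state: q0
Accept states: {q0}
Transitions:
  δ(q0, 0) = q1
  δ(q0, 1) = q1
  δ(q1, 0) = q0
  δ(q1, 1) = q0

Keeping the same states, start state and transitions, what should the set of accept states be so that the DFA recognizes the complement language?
The DFA is complete (every state has a transition on every symbol), so the complement
is recognized by the same DFA with accepting and non-accepting states swapped.
Original accept states: {q0}
Complement accept states = All states - Original accept states
= {q0, q1} - {q0}
= {q1}
Complement language: strings of ODD length

Final answer: {q1}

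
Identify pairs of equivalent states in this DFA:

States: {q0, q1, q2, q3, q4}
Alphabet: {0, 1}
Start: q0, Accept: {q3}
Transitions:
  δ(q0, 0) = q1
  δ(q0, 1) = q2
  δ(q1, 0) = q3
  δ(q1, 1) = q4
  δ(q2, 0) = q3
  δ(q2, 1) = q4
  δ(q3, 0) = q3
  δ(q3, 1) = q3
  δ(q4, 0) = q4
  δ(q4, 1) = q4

Using the table-filling algorithm:
Round 0 – mark pairs where exactly one state is accepting: (q0,q3), (q1,q3), (q2,q3), (q3,q4)
Round 1 – newly marked: (q0,q1) [on 0: q1 vs q3, already marked]; (q0,q2) [on 0: q1 vs q3, already marked]; (q1,q4) [on 0: q3 vs q4, already marked]; (q2,q4) [on 0: q3 vs q4, already marked]
Round 2 – newly marked: (q0,q4) [on 0: q1 vs q4, already marked]
No further pairs can be marked.
(q1, q2) unmarked: δ(q1,0)=q3, δ(q2,0)=q3; δ(q1,1)=q4, δ(q2,1)=q4 → equivalent
Equivalent pairs: (q1, q2)

Final answer: Equivalent pairs: (q1, q2)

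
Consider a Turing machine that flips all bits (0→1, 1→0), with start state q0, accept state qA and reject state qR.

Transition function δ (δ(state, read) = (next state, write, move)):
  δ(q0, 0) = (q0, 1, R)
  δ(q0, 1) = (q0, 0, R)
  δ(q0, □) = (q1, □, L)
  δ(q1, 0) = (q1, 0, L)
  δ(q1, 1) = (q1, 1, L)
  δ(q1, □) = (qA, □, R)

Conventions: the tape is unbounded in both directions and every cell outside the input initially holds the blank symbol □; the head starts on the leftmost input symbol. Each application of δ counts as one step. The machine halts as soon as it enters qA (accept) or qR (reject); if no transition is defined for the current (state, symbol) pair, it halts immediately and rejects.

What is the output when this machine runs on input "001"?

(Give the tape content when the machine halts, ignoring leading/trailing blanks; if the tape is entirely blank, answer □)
Step 0: [q0]001 (head at position 0)
Step 1: δ(q0, 0) = (q0, 1, R)  ⊢  1[q0]01 (head at position 1)
Step 2: δ(q0, 0) = (q0, 1, R)  ⊢  11[q0]1 (head at position 2)
Step 3: δ(q0, 1) = (q0, 0, R)  ⊢  110[q0]□ (head at position 3)
Step 4: δ(q0, □) = (q1, □, L)  ⊢  11[q1]0□ (head at position 2)
Step 5: δ(q1, 0) = (q1, 0, L)  ⊢  1[q1]10□ (head at position 1)
Step 6: δ(q1, 1) = (q1, 1, L)  ⊢  [q1]110□ (head at position 0)
Step 7: δ(q1, 1) = (q1, 1, L)  ⊢  [q1]□110□ (head at position -1)
Step 8: δ(q1, □) = (qA, □, R)  ⊢  □[qA]110□ (head at position 0)
The machine is in qA, so it halts and accepts.
Tape content when halted (ignoring surrounding blanks): 110

Final answer: Output: 110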